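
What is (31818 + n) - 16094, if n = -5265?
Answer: 10459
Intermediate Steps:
(31818 + n) - 16094 = (31818 - 5265) - 16094 = 26553 - 16094 = 10459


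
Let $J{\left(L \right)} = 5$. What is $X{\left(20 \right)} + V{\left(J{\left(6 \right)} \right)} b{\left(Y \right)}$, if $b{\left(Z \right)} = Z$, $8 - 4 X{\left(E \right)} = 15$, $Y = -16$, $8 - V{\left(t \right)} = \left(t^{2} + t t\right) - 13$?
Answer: $\frac{1849}{4} \approx 462.25$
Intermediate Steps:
$V{\left(t \right)} = 21 - 2 t^{2}$ ($V{\left(t \right)} = 8 - \left(\left(t^{2} + t t\right) - 13\right) = 8 - \left(\left(t^{2} + t^{2}\right) - 13\right) = 8 - \left(2 t^{2} - 13\right) = 8 - \left(-13 + 2 t^{2}\right) = 21 - 2 t^{2}$)
$X{\left(E \right)} = - \frac{7}{4}$ ($X{\left(E \right)} = 2 - \frac{15}{4} = - \frac{7}{4}$)
$X{\left(20 \right)} + V{\left(J{\left(6 \right)} \right)} b{\left(Y \right)} = - \frac{7}{4} + \left(21 - 2 \cdot 5^{2}\right) \left(-16\right) = - \frac{7}{4} + \left(21 - 50\right) \left(-16\right) = - \frac{7}{4} - -464 = - \frac{7}{4} + 464 = \frac{1849}{4}$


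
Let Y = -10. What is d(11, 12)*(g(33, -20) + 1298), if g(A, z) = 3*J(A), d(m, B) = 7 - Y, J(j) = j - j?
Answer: 22066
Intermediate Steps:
J(j) = 0
d(m, B) = 17 (d(m, B) = 7 - 1*(-10) = 7 + 10 = 17)
g(A, z) = 0 (g(A, z) = 3*0 = 0)
d(11, 12)*(g(33, -20) + 1298) = 17*(0 + 1298) = 17*1298 = 22066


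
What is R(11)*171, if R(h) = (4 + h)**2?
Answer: 38475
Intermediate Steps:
R(11)*171 = (4 + 11)**2*171 = 15**2*171 = 225*171 = 38475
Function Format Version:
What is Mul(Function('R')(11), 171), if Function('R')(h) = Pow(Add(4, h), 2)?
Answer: 38475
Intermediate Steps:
Mul(Function('R')(11), 171) = Mul(Pow(Add(4, 11), 2), 171) = Mul(Pow(15, 2), 171) = Mul(225, 171) = 38475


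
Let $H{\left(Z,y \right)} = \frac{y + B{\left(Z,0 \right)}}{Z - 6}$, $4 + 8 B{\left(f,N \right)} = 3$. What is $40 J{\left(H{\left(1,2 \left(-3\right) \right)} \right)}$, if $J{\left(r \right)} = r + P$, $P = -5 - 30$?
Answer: $-1351$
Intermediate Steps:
$B{\left(f,N \right)} = - \frac{1}{8}$ ($B{\left(f,N \right)} = - \frac{1}{2} + \frac{1}{8} \cdot 3 = - \frac{1}{2} + \frac{3}{8} = - \frac{1}{8}$)
$P = -35$
$H{\left(Z,y \right)} = \frac{- \frac{1}{8} + y}{-6 + Z}$ ($H{\left(Z,y \right)} = \frac{y - \frac{1}{8}}{Z - 6} = \frac{- \frac{1}{8} + y}{-6 + Z}$)
$J{\left(r \right)} = -35 + r$ ($J{\left(r \right)} = r - 35 = -35 + r$)
$40 J{\left(H{\left(1,2 \left(-3\right) \right)} \right)} = 40 \left(-35 + \frac{- \frac{1}{8} + 2 \left(-3\right)}{-6 + 1}\right) = 40 \left(-35 + \frac{- \frac{1}{8} - 6}{-5}\right) = 40 \left(-35 - - \frac{49}{40}\right) = 40 \left(-35 + \frac{49}{40}\right) = 40 \left(- \frac{1351}{40}\right) = -1351$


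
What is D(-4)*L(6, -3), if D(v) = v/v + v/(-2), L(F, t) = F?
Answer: 18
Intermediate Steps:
D(v) = 1 - v/2 (D(v) = 1 + v*(-1/2) = 1 - v/2)
D(-4)*L(6, -3) = (1 - 1/2*(-4))*6 = (1 + 2)*6 = 3*6 = 18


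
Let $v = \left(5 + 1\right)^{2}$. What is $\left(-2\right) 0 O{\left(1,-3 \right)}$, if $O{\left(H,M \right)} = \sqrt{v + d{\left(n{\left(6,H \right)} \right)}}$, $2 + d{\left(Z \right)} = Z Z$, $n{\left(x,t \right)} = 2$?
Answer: $0$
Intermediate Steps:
$d{\left(Z \right)} = -2 + Z^{2}$ ($d{\left(Z \right)} = -2 + Z Z = -2 + Z^{2}$)
$v = 36$ ($v = 6^{2} = 36$)
$O{\left(H,M \right)} = \sqrt{38}$ ($O{\left(H,M \right)} = \sqrt{36 - \left(2 - 2^{2}\right)} = \sqrt{36 + \left(-2 + 4\right)} = \sqrt{36 + 2} = \sqrt{38}$)
$\left(-2\right) 0 O{\left(1,-3 \right)} = \left(-2\right) 0 \sqrt{38} = 0 \sqrt{38} = 0$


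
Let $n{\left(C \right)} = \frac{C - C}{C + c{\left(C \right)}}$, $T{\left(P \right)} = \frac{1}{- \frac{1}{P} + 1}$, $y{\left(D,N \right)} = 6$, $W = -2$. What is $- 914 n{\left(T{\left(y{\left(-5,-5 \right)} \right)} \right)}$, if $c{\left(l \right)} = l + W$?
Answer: $0$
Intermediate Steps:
$c{\left(l \right)} = -2 + l$ ($c{\left(l \right)} = l - 2 = -2 + l$)
$T{\left(P \right)} = \frac{1}{1 - \frac{1}{P}}$
$n{\left(C \right)} = 0$ ($n{\left(C \right)} = \frac{C - C}{C + \left(-2 + C\right)} = \frac{0}{-2 + 2 C} = 0$)
$- 914 n{\left(T{\left(y{\left(-5,-5 \right)} \right)} \right)} = \left(-914\right) 0 = 0$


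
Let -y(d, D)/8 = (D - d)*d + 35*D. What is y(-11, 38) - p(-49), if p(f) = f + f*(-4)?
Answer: -6475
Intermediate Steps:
p(f) = -3*f (p(f) = f - 4*f = -3*f)
y(d, D) = -280*D - 8*d*(D - d) (y(d, D) = -8*((D - d)*d + 35*D) = -8*(d*(D - d) + 35*D) = -8*(35*D + d*(D - d)) = -280*D - 8*d*(D - d))
y(-11, 38) - p(-49) = (-280*38 + 8*(-11)**2 - 8*38*(-11)) - (-3)*(-49) = (-10640 + 8*121 + 3344) - 1*147 = (-10640 + 968 + 3344) - 147 = -6328 - 147 = -6475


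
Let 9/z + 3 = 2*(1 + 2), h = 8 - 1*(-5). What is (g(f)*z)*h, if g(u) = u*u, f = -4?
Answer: 624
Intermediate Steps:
g(u) = u**2
h = 13 (h = 8 + 5 = 13)
z = 3 (z = 9/(-3 + 2*(1 + 2)) = 9/(-3 + 2*3) = 9/(-3 + 6) = 9/3 = 9*(1/3) = 3)
(g(f)*z)*h = ((-4)**2*3)*13 = (16*3)*13 = 48*13 = 624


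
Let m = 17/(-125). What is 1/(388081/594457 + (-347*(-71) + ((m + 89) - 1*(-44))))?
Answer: 74307125/1840625890606 ≈ 4.0371e-5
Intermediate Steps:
m = -17/125 (m = 17*(-1/125) = -17/125 ≈ -0.13600)
1/(388081/594457 + (-347*(-71) + ((m + 89) - 1*(-44)))) = 1/(388081/594457 + (-347*(-71) + ((-17/125 + 89) - 1*(-44)))) = 1/(388081*(1/594457) + (24637 + (11108/125 + 44))) = 1/(388081/594457 + (24637 + 16608/125)) = 1/(388081/594457 + 3096233/125) = 1/(1840625890606/74307125) = 74307125/1840625890606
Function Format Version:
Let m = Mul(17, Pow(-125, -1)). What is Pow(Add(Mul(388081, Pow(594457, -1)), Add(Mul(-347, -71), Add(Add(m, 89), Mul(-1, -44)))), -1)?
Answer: Rational(74307125, 1840625890606) ≈ 4.0371e-5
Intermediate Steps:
m = Rational(-17, 125) (m = Mul(17, Rational(-1, 125)) = Rational(-17, 125) ≈ -0.13600)
Pow(Add(Mul(388081, Pow(594457, -1)), Add(Mul(-347, -71), Add(Add(m, 89), Mul(-1, -44)))), -1) = Pow(Add(Mul(388081, Pow(594457, -1)), Add(Mul(-347, -71), Add(Add(Rational(-17, 125), 89), Mul(-1, -44)))), -1) = Pow(Add(Mul(388081, Rational(1, 594457)), Add(24637, Add(Rational(11108, 125), 44))), -1) = Pow(Add(Rational(388081, 594457), Add(24637, Rational(16608, 125))), -1) = Pow(Add(Rational(388081, 594457), Rational(3096233, 125)), -1) = Pow(Rational(1840625890606, 74307125), -1) = Rational(74307125, 1840625890606)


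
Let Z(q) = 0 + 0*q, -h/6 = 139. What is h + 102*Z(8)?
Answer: -834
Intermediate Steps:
h = -834 (h = -6*139 = -834)
Z(q) = 0 (Z(q) = 0 + 0 = 0)
h + 102*Z(8) = -834 + 102*0 = -834 + 0 = -834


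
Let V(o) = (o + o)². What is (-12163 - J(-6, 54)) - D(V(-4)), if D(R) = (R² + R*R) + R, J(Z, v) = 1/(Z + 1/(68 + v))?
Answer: -14926167/731 ≈ -20419.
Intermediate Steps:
V(o) = 4*o² (V(o) = (2*o)² = 4*o²)
D(R) = R + 2*R² (D(R) = (R² + R²) + R = 2*R² + R = R + 2*R²)
(-12163 - J(-6, 54)) - D(V(-4)) = (-12163 - (68 + 54)/(1 + 68*(-6) - 6*54)) - 4*(-4)²*(1 + 2*(4*(-4)²)) = (-12163 - 122/(1 - 408 - 324)) - 4*16*(1 + 2*(4*16)) = (-12163 - 122/(-731)) - 64*(1 + 2*64) = (-12163 - (-1)*122/731) - 64*(1 + 128) = (-12163 - 1*(-122/731)) - 64*129 = (-12163 + 122/731) - 1*8256 = -8891031/731 - 8256 = -14926167/731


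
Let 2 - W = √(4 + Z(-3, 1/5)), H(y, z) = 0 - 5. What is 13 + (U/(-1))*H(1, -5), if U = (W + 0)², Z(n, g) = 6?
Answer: 83 - 20*√10 ≈ 19.754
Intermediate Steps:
H(y, z) = -5
W = 2 - √10 (W = 2 - √(4 + 6) = 2 - √10 ≈ -1.1623)
U = (2 - √10)² (U = ((2 - √10) + 0)² = (2 - √10)² ≈ 1.3509)
13 + (U/(-1))*H(1, -5) = 13 + ((2 - √10)²/(-1))*(-5) = 13 + ((2 - √10)²*(-1))*(-5) = 13 - (2 - √10)²*(-5) = 13 + 5*(2 - √10)²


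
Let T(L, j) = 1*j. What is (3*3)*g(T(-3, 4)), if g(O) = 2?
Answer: 18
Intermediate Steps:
T(L, j) = j
(3*3)*g(T(-3, 4)) = (3*3)*2 = 9*2 = 18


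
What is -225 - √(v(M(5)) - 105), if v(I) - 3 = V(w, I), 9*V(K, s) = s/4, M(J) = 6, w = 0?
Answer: -225 - I*√3666/6 ≈ -225.0 - 10.091*I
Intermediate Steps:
V(K, s) = s/36 (V(K, s) = (s/4)/9 = s/36)
v(I) = 3 + I/36
-225 - √(v(M(5)) - 105) = -225 - √((3 + (1/36)*6) - 105) = -225 - √((3 + ⅙) - 105) = -225 - √(19/6 - 105) = -225 - √(-611/6) = -225 - I*√3666/6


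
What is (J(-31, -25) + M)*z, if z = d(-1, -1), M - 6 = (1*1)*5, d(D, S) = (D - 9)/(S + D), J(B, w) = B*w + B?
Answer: 3775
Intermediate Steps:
J(B, w) = B + B*w
d(D, S) = (-9 + D)/(D + S)
M = 11 (M = 6 + (1*1)*5 = 6 + 1*5 = 6 + 5 = 11)
z = 5 (z = (-9 - 1)/(-1 - 1) = -10/(-2) = -1/2*(-10) = 5)
(J(-31, -25) + M)*z = (-31*(1 - 25) + 11)*5 = (-31*(-24) + 11)*5 = (744 + 11)*5 = 755*5 = 3775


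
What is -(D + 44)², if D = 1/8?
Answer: -124609/64 ≈ -1947.0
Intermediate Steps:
D = ⅛ ≈ 0.12500
-(D + 44)² = -(⅛ + 44)² = -(353/8)² = -1*124609/64 = -124609/64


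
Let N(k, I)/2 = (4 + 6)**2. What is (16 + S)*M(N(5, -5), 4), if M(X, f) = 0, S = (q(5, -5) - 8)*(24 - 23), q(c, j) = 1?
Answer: 0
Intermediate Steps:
N(k, I) = 200 (N(k, I) = 2*(4 + 6)**2 = 2*10**2 = 2*100 = 200)
S = -7 (S = (1 - 8)*(24 - 23) = -7*1 = -7)
(16 + S)*M(N(5, -5), 4) = (16 - 7)*0 = 9*0 = 0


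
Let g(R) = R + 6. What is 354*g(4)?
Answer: 3540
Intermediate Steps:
g(R) = 6 + R
354*g(4) = 354*(6 + 4) = 354*10 = 3540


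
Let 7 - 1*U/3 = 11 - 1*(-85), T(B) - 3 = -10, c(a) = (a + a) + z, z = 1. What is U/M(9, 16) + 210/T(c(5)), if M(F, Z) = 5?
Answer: -417/5 ≈ -83.400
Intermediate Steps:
c(a) = 1 + 2*a (c(a) = (a + a) + 1 = 2*a + 1 = 1 + 2*a)
T(B) = -7 (T(B) = 3 - 10 = -7)
U = -267 (U = 21 - 3*(11 - 1*(-85)) = 21 - 3*(11 + 85) = 21 - 3*96 = 21 - 288 = -267)
U/M(9, 16) + 210/T(c(5)) = -267/5 + 210/(-7) = -267*1/5 + 210*(-1/7) = -267/5 - 30 = -417/5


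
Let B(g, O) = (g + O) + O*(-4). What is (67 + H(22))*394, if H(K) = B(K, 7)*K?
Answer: 35066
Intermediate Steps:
B(g, O) = g - 3*O (B(g, O) = (O + g) - 4*O = g - 3*O)
H(K) = K*(-21 + K) (H(K) = (K - 3*7)*K = (K - 21)*K = (-21 + K)*K = K*(-21 + K))
(67 + H(22))*394 = (67 + 22*(-21 + 22))*394 = (67 + 22*1)*394 = (67 + 22)*394 = 89*394 = 35066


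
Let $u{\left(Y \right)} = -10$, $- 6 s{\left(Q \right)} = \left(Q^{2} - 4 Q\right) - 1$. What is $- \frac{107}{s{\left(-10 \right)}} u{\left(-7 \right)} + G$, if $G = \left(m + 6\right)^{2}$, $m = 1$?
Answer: $\frac{391}{139} \approx 2.813$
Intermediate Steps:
$s{\left(Q \right)} = \frac{1}{6} - \frac{Q^{2}}{6} + \frac{2 Q}{3}$ ($s{\left(Q \right)} = - \frac{\left(Q^{2} - 4 Q\right) - 1}{6} = - \frac{-1 + Q^{2} - 4 Q}{6} = \frac{1}{6} - \frac{Q^{2}}{6} + \frac{2 Q}{3}$)
$G = 49$ ($G = \left(1 + 6\right)^{2} = 7^{2} = 49$)
$- \frac{107}{s{\left(-10 \right)}} u{\left(-7 \right)} + G = - \frac{107}{\frac{1}{6} - \frac{\left(-10\right)^{2}}{6} + \frac{2}{3} \left(-10\right)} \left(-10\right) + 49 = - \frac{107}{\frac{1}{6} - \frac{50}{3} - \frac{20}{3}} \left(-10\right) + 49 = - \frac{107}{- \frac{139}{6}} \left(-10\right) + 49 = \left(-107\right) \left(- \frac{6}{139}\right) \left(-10\right) + 49 = \frac{642}{139} \left(-10\right) + 49 = - \frac{6420}{139} + 49 = \frac{391}{139}$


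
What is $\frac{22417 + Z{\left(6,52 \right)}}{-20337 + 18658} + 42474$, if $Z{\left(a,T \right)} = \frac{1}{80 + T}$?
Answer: $\frac{9410468627}{221628} \approx 42461.0$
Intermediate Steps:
$\frac{22417 + Z{\left(6,52 \right)}}{-20337 + 18658} + 42474 = \frac{22417 + \frac{1}{80 + 52}}{-20337 + 18658} + 42474 = \frac{22417 + \frac{1}{132}}{-1679} + 42474 = \left(22417 + \frac{1}{132}\right) \left(- \frac{1}{1679}\right) + 42474 = \frac{2959045}{132} \left(- \frac{1}{1679}\right) + 42474 = - \frac{2959045}{221628} + 42474 = \frac{9410468627}{221628}$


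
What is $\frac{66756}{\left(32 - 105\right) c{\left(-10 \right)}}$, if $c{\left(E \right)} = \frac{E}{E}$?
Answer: $- \frac{66756}{73} \approx -914.47$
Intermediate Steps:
$c{\left(E \right)} = 1$
$\frac{66756}{\left(32 - 105\right) c{\left(-10 \right)}} = \frac{66756}{\left(32 - 105\right) 1} = \frac{66756}{\left(-73\right) 1} = \frac{66756}{-73} = 66756 \left(- \frac{1}{73}\right) = - \frac{66756}{73}$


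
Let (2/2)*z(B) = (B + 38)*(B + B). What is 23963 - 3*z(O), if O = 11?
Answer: 20729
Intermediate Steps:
z(B) = 2*B*(38 + B) (z(B) = (B + 38)*(B + B) = (38 + B)*(2*B) = 2*B*(38 + B))
23963 - 3*z(O) = 23963 - 6*11*(38 + 11) = 23963 - 6*11*49 = 23963 - 3*1078 = 23963 - 3234 = 20729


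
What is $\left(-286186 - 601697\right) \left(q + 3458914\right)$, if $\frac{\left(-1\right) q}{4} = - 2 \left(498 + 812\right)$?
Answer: $-3080415952902$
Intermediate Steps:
$q = 10480$ ($q = - 4 \left(- 2 \left(498 + 812\right)\right) = - 4 \left(\left(-2\right) 1310\right) = \left(-4\right) \left(-2620\right) = 10480$)
$\left(-286186 - 601697\right) \left(q + 3458914\right) = \left(-286186 - 601697\right) \left(10480 + 3458914\right) = \left(-887883\right) 3469394 = -3080415952902$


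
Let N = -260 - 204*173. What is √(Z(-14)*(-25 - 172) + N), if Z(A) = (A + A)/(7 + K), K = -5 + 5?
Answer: 2*I*√8691 ≈ 186.45*I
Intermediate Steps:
N = -35552 (N = -260 - 35292 = -35552)
K = 0
Z(A) = 2*A/7 (Z(A) = (A + A)/(7 + 0) = (2*A)/7 = (2*A)*(⅐) = 2*A/7)
√(Z(-14)*(-25 - 172) + N) = √(((2/7)*(-14))*(-25 - 172) - 35552) = √(-4*(-197) - 35552) = √(788 - 35552) = √(-34764) = 2*I*√8691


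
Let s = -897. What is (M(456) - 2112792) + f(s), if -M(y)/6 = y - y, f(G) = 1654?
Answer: -2111138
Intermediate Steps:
M(y) = 0 (M(y) = -6*(y - y) = -6*0 = 0)
(M(456) - 2112792) + f(s) = (0 - 2112792) + 1654 = -2112792 + 1654 = -2111138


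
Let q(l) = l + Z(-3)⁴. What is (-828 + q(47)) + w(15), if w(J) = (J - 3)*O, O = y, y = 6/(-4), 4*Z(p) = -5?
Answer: -203919/256 ≈ -796.56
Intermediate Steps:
Z(p) = -5/4 (Z(p) = (¼)*(-5) = -5/4)
y = -3/2 (y = 6*(-¼) = -3/2 ≈ -1.5000)
O = -3/2 ≈ -1.5000
w(J) = 9/2 - 3*J/2 (w(J) = (J - 3)*(-3/2) = (-3 + J)*(-3/2) = 9/2 - 3*J/2)
q(l) = 625/256 + l (q(l) = l + (-5/4)⁴ = l + 625/256 = 625/256 + l)
(-828 + q(47)) + w(15) = (-828 + (625/256 + 47)) + (9/2 - 3/2*15) = (-828 + 12657/256) + (9/2 - 45/2) = -199311/256 - 18 = -203919/256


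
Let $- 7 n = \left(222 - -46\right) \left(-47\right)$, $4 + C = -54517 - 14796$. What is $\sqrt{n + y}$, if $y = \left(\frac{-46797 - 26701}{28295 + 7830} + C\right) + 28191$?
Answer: $\frac{2 i \sqrt{87020685815}}{2975} \approx 198.31 i$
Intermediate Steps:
$C = -69317$ ($C = -4 - 69313 = -69317$)
$n = \frac{12596}{7}$ ($n = - \frac{\left(222 - -46\right) \left(-47\right)}{7} = - \frac{\left(222 + 46\right) \left(-47\right)}{7} = - \frac{268 \left(-47\right)}{7} = \left(- \frac{1}{7}\right) \left(-12596\right) = \frac{12596}{7} \approx 1799.4$)
$y = - \frac{1485750248}{36125}$ ($y = \left(\frac{-46797 - 26701}{28295 + 7830} - 69317\right) + 28191 = \left(- \frac{73498}{36125} - 69317\right) + 28191 = - \frac{2504150123}{36125} + 28191 = - \frac{1485750248}{36125} \approx -41128.0$)
$\sqrt{n + y} = \sqrt{\frac{12596}{7} - \frac{1485750248}{36125}} = \sqrt{- \frac{9945221236}{252875}} = \frac{2 i \sqrt{87020685815}}{2975}$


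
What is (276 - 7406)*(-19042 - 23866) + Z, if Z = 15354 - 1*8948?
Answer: 305940446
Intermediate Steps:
Z = 6406 (Z = 15354 - 8948 = 6406)
(276 - 7406)*(-19042 - 23866) + Z = (276 - 7406)*(-19042 - 23866) + 6406 = -7130*(-42908) + 6406 = 305934040 + 6406 = 305940446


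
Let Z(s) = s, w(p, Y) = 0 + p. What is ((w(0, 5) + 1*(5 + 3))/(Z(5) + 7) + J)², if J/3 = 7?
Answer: 4225/9 ≈ 469.44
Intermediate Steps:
w(p, Y) = p
J = 21 (J = 3*7 = 21)
((w(0, 5) + 1*(5 + 3))/(Z(5) + 7) + J)² = ((0 + 1*(5 + 3))/(5 + 7) + 21)² = ((0 + 1*8)/12 + 21)² = ((0 + 8)*(1/12) + 21)² = (8*(1/12) + 21)² = (⅔ + 21)² = (65/3)² = 4225/9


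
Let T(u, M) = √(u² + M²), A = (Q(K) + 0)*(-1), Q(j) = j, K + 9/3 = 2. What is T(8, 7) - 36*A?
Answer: -36 + √113 ≈ -25.370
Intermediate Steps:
K = -1 (K = -3 + 2 = -1)
A = 1 (A = (-1 + 0)*(-1) = -1*(-1) = 1)
T(u, M) = √(M² + u²)
T(8, 7) - 36*A = √(7² + 8²) - 36*1 = √(49 + 64) - 36 = √113 - 36 = -36 + √113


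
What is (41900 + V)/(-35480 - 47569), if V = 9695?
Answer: -51595/83049 ≈ -0.62126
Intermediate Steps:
(41900 + V)/(-35480 - 47569) = (41900 + 9695)/(-35480 - 47569) = 51595/(-83049) = 51595*(-1/83049) = -51595/83049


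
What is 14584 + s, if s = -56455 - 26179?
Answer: -68050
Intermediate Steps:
s = -82634
14584 + s = 14584 - 82634 = -68050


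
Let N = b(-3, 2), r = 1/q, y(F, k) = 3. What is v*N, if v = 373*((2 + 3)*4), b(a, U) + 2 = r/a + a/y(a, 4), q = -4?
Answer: -65275/3 ≈ -21758.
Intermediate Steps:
r = -¼ (r = 1/(-4) = -¼ ≈ -0.25000)
b(a, U) = -2 - 1/(4*a) + a/3 (b(a, U) = -2 + (-1/(4*a) + a/3) = -2 - 1/(4*a) + a/3)
v = 7460 (v = 373*(5*4) = 373*20 = 7460)
N = -35/12 (N = -2 - ¼/(-3) + (⅓)*(-3) = -2 - ¼*(-⅓) - 1 = -2 + 1/12 - 1 = -35/12 ≈ -2.9167)
v*N = 7460*(-35/12) = -65275/3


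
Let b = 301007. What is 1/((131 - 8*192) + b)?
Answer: 1/299602 ≈ 3.3378e-6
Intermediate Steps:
1/((131 - 8*192) + b) = 1/((131 - 8*192) + 301007) = 1/((131 - 1536) + 301007) = 1/(-1405 + 301007) = 1/299602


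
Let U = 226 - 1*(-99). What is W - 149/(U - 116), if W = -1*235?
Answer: -49264/209 ≈ -235.71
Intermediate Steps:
U = 325 (U = 226 + 99 = 325)
W = -235
W - 149/(U - 116) = -235 - 149/(325 - 116) = -235 - 149/209 = -49264/209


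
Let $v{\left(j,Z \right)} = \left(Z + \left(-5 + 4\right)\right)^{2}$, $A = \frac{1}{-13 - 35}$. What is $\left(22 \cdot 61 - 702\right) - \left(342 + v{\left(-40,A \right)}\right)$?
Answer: $\frac{684191}{2304} \approx 296.96$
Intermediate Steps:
$A = - \frac{1}{48}$ ($A = \frac{1}{-48} = - \frac{1}{48} \approx -0.020833$)
$v{\left(j,Z \right)} = \left(-1 + Z\right)^{2}$ ($v{\left(j,Z \right)} = \left(Z - 1\right)^{2} = \left(-1 + Z\right)^{2}$)
$\left(22 \cdot 61 - 702\right) - \left(342 + v{\left(-40,A \right)}\right) = \left(22 \cdot 61 - 702\right) - \left(342 + \left(-1 - \frac{1}{48}\right)^{2}\right) = \left(1342 - 702\right) - \frac{790369}{2304} = 640 - \frac{790369}{2304} = \frac{684191}{2304}$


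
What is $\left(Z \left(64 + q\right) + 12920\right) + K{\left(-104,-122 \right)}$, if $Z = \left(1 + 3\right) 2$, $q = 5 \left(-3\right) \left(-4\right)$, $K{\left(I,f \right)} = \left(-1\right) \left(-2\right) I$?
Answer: $13704$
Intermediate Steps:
$K{\left(I,f \right)} = 2 I$
$q = 60$ ($q = \left(-15\right) \left(-4\right) = 60$)
$Z = 8$ ($Z = 4 \cdot 2 = 8$)
$\left(Z \left(64 + q\right) + 12920\right) + K{\left(-104,-122 \right)} = \left(8 \left(64 + 60\right) + 12920\right) + 2 \left(-104\right) = \left(8 \cdot 124 + 12920\right) - 208 = \left(992 + 12920\right) - 208 = 13912 - 208 = 13704$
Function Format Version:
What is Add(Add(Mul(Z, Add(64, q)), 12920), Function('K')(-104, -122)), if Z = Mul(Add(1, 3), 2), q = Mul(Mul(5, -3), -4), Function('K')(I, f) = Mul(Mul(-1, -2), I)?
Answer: 13704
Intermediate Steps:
Function('K')(I, f) = Mul(2, I)
q = 60 (q = Mul(-15, -4) = 60)
Z = 8 (Z = Mul(4, 2) = 8)
Add(Add(Mul(Z, Add(64, q)), 12920), Function('K')(-104, -122)) = Add(Add(Mul(8, Add(64, 60)), 12920), Mul(2, -104)) = Add(Add(Mul(8, 124), 12920), -208) = Add(Add(992, 12920), -208) = Add(13912, -208) = 13704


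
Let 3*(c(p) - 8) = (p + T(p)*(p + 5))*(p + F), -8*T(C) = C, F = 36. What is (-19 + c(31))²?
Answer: 213306025/36 ≈ 5.9252e+6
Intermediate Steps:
T(C) = -C/8
c(p) = 8 + (36 + p)*(p - p*(5 + p)/8)/3 (c(p) = 8 + ((p + (-p/8)*(p + 5))*(p + 36))/3 = 8 + ((p + (-p/8)*(5 + p))*(36 + p))/3 = 8 + ((p - p*(5 + p)/8)*(36 + p))/3 = 8 + ((36 + p)*(p - p*(5 + p)/8))/3 = 8 + (36 + p)*(p - p*(5 + p)/8)/3)
(-19 + c(31))² = (-19 + (8 - 11/8*31² - 1/24*31³ + (9/2)*31))² = (-19 + (8 - 11/8*961 - 1/24*29791 + 279/2))² = (-19 + (8 - 10571/8 - 29791/24 + 279/2))² = (-19 - 14491/6)² = (-14605/6)² = 213306025/36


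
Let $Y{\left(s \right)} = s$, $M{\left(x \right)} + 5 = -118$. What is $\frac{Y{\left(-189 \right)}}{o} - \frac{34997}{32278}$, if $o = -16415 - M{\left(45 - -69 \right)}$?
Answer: $- \frac{282035291}{262936588} \approx -1.0726$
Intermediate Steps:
$M{\left(x \right)} = -123$ ($M{\left(x \right)} = -5 - 118 = -123$)
$o = -16292$ ($o = -16415 - -123 = -16415 + 123 = -16292$)
$\frac{Y{\left(-189 \right)}}{o} - \frac{34997}{32278} = - \frac{189}{-16292} - \frac{34997}{32278} = \left(-189\right) \left(- \frac{1}{16292}\right) - \frac{34997}{32278} = \frac{189}{16292} - \frac{34997}{32278} = - \frac{282035291}{262936588}$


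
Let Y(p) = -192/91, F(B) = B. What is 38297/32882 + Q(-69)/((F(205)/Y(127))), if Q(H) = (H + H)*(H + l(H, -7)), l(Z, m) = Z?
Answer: -2915046161/14961310 ≈ -194.84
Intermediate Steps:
Y(p) = -192/91 (Y(p) = -192*1/91 = -192/91)
Q(H) = 4*H**2 (Q(H) = (H + H)*(H + H) = (2*H)*(2*H) = 4*H**2)
38297/32882 + Q(-69)/((F(205)/Y(127))) = 38297/32882 + (4*(-69)**2)/((205/(-192/91))) = 38297*(1/32882) + (4*4761)/((205*(-91/192))) = 38297/32882 + 19044/(-18655/192) = 38297/32882 + 19044*(-192/18655) = 38297/32882 - 3656448/18655 = -2915046161/14961310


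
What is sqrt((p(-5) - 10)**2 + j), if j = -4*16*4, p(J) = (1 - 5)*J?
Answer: 2*I*sqrt(39) ≈ 12.49*I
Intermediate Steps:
p(J) = -4*J
j = -256 (j = -64*4 = -256)
sqrt((p(-5) - 10)**2 + j) = sqrt((-4*(-5) - 10)**2 - 256) = sqrt((20 - 10)**2 - 256) = sqrt(10**2 - 256) = sqrt(100 - 256) = sqrt(-156) = 2*I*sqrt(39)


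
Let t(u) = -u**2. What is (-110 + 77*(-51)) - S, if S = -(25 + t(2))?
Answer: -4016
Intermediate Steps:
S = -21 (S = -(25 - 1*2**2) = -(25 - 1*4) = -(25 - 4) = -1*21 = -21)
(-110 + 77*(-51)) - S = (-110 + 77*(-51)) - 1*(-21) = (-110 - 3927) + 21 = -4037 + 21 = -4016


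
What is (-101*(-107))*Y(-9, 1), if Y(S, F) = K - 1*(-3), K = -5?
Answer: -21614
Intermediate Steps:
Y(S, F) = -2 (Y(S, F) = -5 - 1*(-3) = -5 + 3 = -2)
(-101*(-107))*Y(-9, 1) = -101*(-107)*(-2) = 10807*(-2) = -21614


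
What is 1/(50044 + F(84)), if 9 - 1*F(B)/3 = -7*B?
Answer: 1/51835 ≈ 1.9292e-5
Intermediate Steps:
F(B) = 27 + 21*B (F(B) = 27 - (-21)*B = 27 + 21*B)
1/(50044 + F(84)) = 1/(50044 + (27 + 21*84)) = 1/(50044 + (27 + 1764)) = 1/(50044 + 1791) = 1/51835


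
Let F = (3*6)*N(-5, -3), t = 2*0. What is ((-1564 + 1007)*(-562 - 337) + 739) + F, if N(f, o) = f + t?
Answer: 501392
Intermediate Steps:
t = 0
N(f, o) = f (N(f, o) = f + 0 = f)
F = -90 (F = (3*6)*(-5) = 18*(-5) = -90)
((-1564 + 1007)*(-562 - 337) + 739) + F = ((-1564 + 1007)*(-562 - 337) + 739) - 90 = (-557*(-899) + 739) - 90 = (500743 + 739) - 90 = 501482 - 90 = 501392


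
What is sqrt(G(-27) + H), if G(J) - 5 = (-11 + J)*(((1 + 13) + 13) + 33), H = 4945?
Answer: sqrt(2670) ≈ 51.672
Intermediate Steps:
G(J) = -655 + 60*J (G(J) = 5 + (-11 + J)*(((1 + 13) + 13) + 33) = 5 + (-11 + J)*((14 + 13) + 33) = 5 + (-11 + J)*(27 + 33) = 5 + (-11 + J)*60 = 5 + (-660 + 60*J) = -655 + 60*J)
sqrt(G(-27) + H) = sqrt((-655 + 60*(-27)) + 4945) = sqrt((-655 - 1620) + 4945) = sqrt(-2275 + 4945) = sqrt(2670)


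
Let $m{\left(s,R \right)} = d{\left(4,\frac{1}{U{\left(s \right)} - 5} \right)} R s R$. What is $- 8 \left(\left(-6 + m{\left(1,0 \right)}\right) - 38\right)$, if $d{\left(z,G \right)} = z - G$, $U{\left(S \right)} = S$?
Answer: $352$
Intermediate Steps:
$m{\left(s,R \right)} = s R^{2} \left(4 - \frac{1}{-5 + s}\right)$ ($m{\left(s,R \right)} = \left(4 - \frac{1}{s - 5}\right) R s R = \left(4 - \frac{1}{-5 + s}\right) R R s = R \left(4 - \frac{1}{-5 + s}\right) R s = s R^{2} \left(4 - \frac{1}{-5 + s}\right)$)
$- 8 \left(\left(-6 + m{\left(1,0 \right)}\right) - 38\right) = - 8 \left(\left(-6 + 1 \cdot 0^{2} \frac{1}{-5 + 1} \left(-21 + 4 \cdot 1\right)\right) - 38\right) = - 8 \left(\left(-6 + 1 \cdot 0 \frac{1}{-4} \left(-21 + 4\right)\right) - 38\right) = - 8 \left(\left(-6 + 1 \cdot 0 \left(- \frac{1}{4}\right) \left(-17\right)\right) - 38\right) = - 8 \left(\left(-6 + 0\right) - 38\right) = - 8 \left(-6 - 38\right) = \left(-8\right) \left(-44\right) = 352$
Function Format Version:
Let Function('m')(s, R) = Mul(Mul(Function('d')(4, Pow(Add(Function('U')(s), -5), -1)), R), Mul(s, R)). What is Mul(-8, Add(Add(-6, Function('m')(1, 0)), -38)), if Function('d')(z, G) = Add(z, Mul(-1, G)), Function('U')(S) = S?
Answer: 352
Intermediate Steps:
Function('m')(s, R) = Mul(s, Pow(R, 2), Add(4, Mul(-1, Pow(Add(-5, s), -1)))) (Function('m')(s, R) = Mul(Mul(Add(4, Mul(-1, Pow(Add(s, -5), -1))), R), Mul(s, R)) = Mul(Mul(Add(4, Mul(-1, Pow(Add(-5, s), -1))), R), Mul(R, s)) = Mul(Mul(R, Add(4, Mul(-1, Pow(Add(-5, s), -1)))), Mul(R, s)) = Mul(s, Pow(R, 2), Add(4, Mul(-1, Pow(Add(-5, s), -1)))))
Mul(-8, Add(Add(-6, Function('m')(1, 0)), -38)) = Mul(-8, Add(Add(-6, Mul(1, Pow(0, 2), Pow(Add(-5, 1), -1), Add(-21, Mul(4, 1)))), -38)) = Mul(-8, Add(Add(-6, Mul(1, 0, Pow(-4, -1), Add(-21, 4))), -38)) = Mul(-8, Add(Add(-6, Mul(1, 0, Rational(-1, 4), -17)), -38)) = Mul(-8, Add(Add(-6, 0), -38)) = Mul(-8, Add(-6, -38)) = Mul(-8, -44) = 352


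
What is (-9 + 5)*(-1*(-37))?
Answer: -148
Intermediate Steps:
(-9 + 5)*(-1*(-37)) = -4*37 = -148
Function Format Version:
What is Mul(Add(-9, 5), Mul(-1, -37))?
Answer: -148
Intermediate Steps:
Mul(Add(-9, 5), Mul(-1, -37)) = Mul(-4, 37) = -148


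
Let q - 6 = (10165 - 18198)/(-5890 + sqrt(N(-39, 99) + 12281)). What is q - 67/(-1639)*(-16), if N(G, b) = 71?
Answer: 190706102203/28420053486 + 16066*sqrt(193)/8669937 ≈ 6.7360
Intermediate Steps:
q = 6 - 8033/(-5890 + 8*sqrt(193)) (q = 6 + (10165 - 18198)/(-5890 + sqrt(71 + 12281)) = 6 - 8033/(-5890 + sqrt(12352)) = 6 - 8033/(-5890 + 8*sqrt(193)) ≈ 7.3901)
q - 67/(-1639)*(-16) = (127696429/17339874 + 16066*sqrt(193)/8669937) - 67/(-1639)*(-16) = (127696429/17339874 + 16066*sqrt(193)/8669937) - 67*(-1/1639)*(-16) = (127696429/17339874 + 16066*sqrt(193)/8669937) + (67/1639)*(-16) = (127696429/17339874 + 16066*sqrt(193)/8669937) - 1072/1639 = 190706102203/28420053486 + 16066*sqrt(193)/8669937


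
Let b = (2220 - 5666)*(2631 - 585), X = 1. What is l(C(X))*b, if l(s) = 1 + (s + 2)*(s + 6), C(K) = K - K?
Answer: -91656708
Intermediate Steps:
C(K) = 0
l(s) = 1 + (2 + s)*(6 + s)
b = -7050516 (b = -3446*2046 = -7050516)
l(C(X))*b = (13 + 0**2 + 8*0)*(-7050516) = (13 + 0 + 0)*(-7050516) = 13*(-7050516) = -91656708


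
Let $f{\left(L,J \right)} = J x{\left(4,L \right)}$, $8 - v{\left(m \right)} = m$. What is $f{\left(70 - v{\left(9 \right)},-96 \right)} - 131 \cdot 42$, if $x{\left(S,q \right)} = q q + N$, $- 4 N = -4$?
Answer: $-489534$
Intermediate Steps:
$N = 1$ ($N = \left(- \frac{1}{4}\right) \left(-4\right) = 1$)
$x{\left(S,q \right)} = 1 + q^{2}$ ($x{\left(S,q \right)} = q q + 1 = q^{2} + 1 = 1 + q^{2}$)
$v{\left(m \right)} = 8 - m$
$f{\left(L,J \right)} = J \left(1 + L^{2}\right)$
$f{\left(70 - v{\left(9 \right)},-96 \right)} - 131 \cdot 42 = - 96 \left(1 + \left(70 - \left(8 - 9\right)\right)^{2}\right) - 131 \cdot 42 = - 96 \left(1 + \left(70 - \left(8 - 9\right)\right)^{2}\right) - 5502 = - 96 \left(1 + \left(70 - -1\right)^{2}\right) - 5502 = - 96 \left(1 + \left(70 + 1\right)^{2}\right) - 5502 = - 96 \left(1 + 71^{2}\right) - 5502 = - 96 \left(1 + 5041\right) - 5502 = \left(-96\right) 5042 - 5502 = -484032 - 5502 = -489534$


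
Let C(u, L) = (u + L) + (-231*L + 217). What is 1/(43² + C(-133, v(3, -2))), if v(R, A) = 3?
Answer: 1/1243 ≈ 0.00080451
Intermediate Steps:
C(u, L) = 217 + u - 230*L (C(u, L) = (L + u) + (217 - 231*L) = 217 + u - 230*L)
1/(43² + C(-133, v(3, -2))) = 1/(43² + (217 - 133 - 230*3)) = 1/(1849 + (217 - 133 - 690)) = 1/(1849 - 606) = 1/1243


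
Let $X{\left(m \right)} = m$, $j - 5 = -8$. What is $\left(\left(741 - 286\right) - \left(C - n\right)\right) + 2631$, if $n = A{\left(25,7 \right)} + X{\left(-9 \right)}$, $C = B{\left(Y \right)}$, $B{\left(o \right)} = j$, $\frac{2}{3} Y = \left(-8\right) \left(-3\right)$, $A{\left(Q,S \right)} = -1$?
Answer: $3079$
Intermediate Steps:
$j = -3$ ($j = 5 - 8 = -3$)
$Y = 36$ ($Y = \frac{3 \left(\left(-8\right) \left(-3\right)\right)}{2} = \frac{3}{2} \cdot 24 = 36$)
$B{\left(o \right)} = -3$
$C = -3$
$n = -10$ ($n = -1 - 9 = -10$)
$\left(\left(741 - 286\right) - \left(C - n\right)\right) + 2631 = \left(\left(741 - 286\right) - 7\right) + 2631 = \left(\left(741 - 286\right) + \left(-10 + 3\right)\right) + 2631 = \left(455 - 7\right) + 2631 = 448 + 2631 = 3079$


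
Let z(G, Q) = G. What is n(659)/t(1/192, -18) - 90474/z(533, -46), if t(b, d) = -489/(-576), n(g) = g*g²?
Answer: 29287645746882/86879 ≈ 3.3711e+8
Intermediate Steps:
n(g) = g³
t(b, d) = 163/192 (t(b, d) = -489*(-1/576) = 163/192)
n(659)/t(1/192, -18) - 90474/z(533, -46) = 659³/(163/192) - 90474/533 = 286191179*(192/163) - 90474*1/533 = 54948706368/163 - 90474/533 = 29287645746882/86879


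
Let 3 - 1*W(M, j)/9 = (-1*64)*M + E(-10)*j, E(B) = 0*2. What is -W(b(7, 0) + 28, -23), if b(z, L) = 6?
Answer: -19611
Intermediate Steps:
E(B) = 0
W(M, j) = 27 + 576*M (W(M, j) = 27 - 9*((-1*64)*M + 0*j) = 27 - 9*(-64*M + 0) = 27 - (-576)*M = 27 + 576*M)
-W(b(7, 0) + 28, -23) = -(27 + 576*(6 + 28)) = -(27 + 576*34) = -(27 + 19584) = -1*19611 = -19611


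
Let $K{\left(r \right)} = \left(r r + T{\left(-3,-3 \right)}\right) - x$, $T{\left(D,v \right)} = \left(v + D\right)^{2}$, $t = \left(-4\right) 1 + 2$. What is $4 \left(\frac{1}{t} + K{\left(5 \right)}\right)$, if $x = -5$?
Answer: $262$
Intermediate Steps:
$t = -2$ ($t = -4 + 2 = -2$)
$T{\left(D,v \right)} = \left(D + v\right)^{2}$
$K{\left(r \right)} = 41 + r^{2}$ ($K{\left(r \right)} = \left(r r + \left(-3 - 3\right)^{2}\right) - -5 = \left(r^{2} + \left(-6\right)^{2}\right) + 5 = \left(r^{2} + 36\right) + 5 = \left(36 + r^{2}\right) + 5 = 41 + r^{2}$)
$4 \left(\frac{1}{t} + K{\left(5 \right)}\right) = 4 \left(\frac{1}{-2} + \left(41 + 5^{2}\right)\right) = 4 \left(- \frac{1}{2} + \left(41 + 25\right)\right) = 4 \left(- \frac{1}{2} + 66\right) = 4 \cdot \frac{131}{2} = 262$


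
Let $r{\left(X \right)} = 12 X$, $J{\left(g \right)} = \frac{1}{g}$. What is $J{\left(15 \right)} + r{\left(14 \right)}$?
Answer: $\frac{2521}{15} \approx 168.07$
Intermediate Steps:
$J{\left(15 \right)} + r{\left(14 \right)} = \frac{1}{15} + 12 \cdot 14 = \frac{1}{15} + 168 = \frac{2521}{15}$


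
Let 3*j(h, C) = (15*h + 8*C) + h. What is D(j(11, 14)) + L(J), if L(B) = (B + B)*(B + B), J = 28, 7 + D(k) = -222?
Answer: 2907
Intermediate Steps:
j(h, C) = 8*C/3 + 16*h/3 (j(h, C) = ((15*h + 8*C) + h)/3 = ((8*C + 15*h) + h)/3 = (8*C + 16*h)/3 = 8*C/3 + 16*h/3)
D(k) = -229 (D(k) = -7 - 222 = -229)
L(B) = 4*B**2 (L(B) = (2*B)*(2*B) = 4*B**2)
D(j(11, 14)) + L(J) = -229 + 4*28**2 = -229 + 4*784 = -229 + 3136 = 2907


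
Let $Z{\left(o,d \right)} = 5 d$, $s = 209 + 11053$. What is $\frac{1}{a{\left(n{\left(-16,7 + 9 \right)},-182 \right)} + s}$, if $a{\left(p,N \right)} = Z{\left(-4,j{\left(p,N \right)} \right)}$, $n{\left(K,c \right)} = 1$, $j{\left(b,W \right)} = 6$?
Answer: $\frac{1}{11292} \approx 8.8558 \cdot 10^{-5}$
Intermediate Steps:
$s = 11262$
$a{\left(p,N \right)} = 30$ ($a{\left(p,N \right)} = 5 \cdot 6 = 30$)
$\frac{1}{a{\left(n{\left(-16,7 + 9 \right)},-182 \right)} + s} = \frac{1}{30 + 11262} = \frac{1}{11292}$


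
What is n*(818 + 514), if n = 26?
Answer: 34632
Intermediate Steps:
n*(818 + 514) = 26*(818 + 514) = 26*1332 = 34632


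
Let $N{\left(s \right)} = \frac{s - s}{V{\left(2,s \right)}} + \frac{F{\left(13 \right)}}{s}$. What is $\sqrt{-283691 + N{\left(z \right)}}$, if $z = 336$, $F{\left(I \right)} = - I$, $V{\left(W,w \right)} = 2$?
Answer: $\frac{i \sqrt{2001723969}}{84} \approx 532.63 i$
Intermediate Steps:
$N{\left(s \right)} = - \frac{13}{s}$ ($N{\left(s \right)} = \frac{s - s}{2} + \frac{\left(-1\right) 13}{s} = 0 \cdot \frac{1}{2} - \frac{13}{s} = 0 - \frac{13}{s} = - \frac{13}{s}$)
$\sqrt{-283691 + N{\left(z \right)}} = \sqrt{-283691 - \frac{13}{336}} = \sqrt{- \frac{95320189}{336}} = \frac{i \sqrt{2001723969}}{84}$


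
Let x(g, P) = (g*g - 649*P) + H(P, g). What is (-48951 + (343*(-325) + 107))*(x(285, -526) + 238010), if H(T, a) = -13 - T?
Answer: -105990417918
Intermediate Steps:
x(g, P) = -13 + g**2 - 650*P (x(g, P) = (g*g - 649*P) + (-13 - P) = (g**2 - 649*P) + (-13 - P) = -13 + g**2 - 650*P)
(-48951 + (343*(-325) + 107))*(x(285, -526) + 238010) = (-48951 + (343*(-325) + 107))*((-13 + 285**2 - 650*(-526)) + 238010) = (-48951 + (-111475 + 107))*((-13 + 81225 + 341900) + 238010) = (-48951 - 111368)*(423112 + 238010) = -160319*661122 = -105990417918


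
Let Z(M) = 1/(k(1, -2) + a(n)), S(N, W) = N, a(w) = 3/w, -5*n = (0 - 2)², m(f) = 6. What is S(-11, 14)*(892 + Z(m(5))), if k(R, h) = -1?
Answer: -186384/19 ≈ -9809.7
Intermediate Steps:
n = -⅘ (n = -(0 - 2)²/5 = -⅕*(-2)² = -⅕*4 = -⅘ ≈ -0.80000)
Z(M) = -4/19 (Z(M) = 1/(-1 + 3/(-⅘)) = 1/(-1 + 3*(-5/4)) = 1/(-1 - 15/4) = 1/(-19/4) = -4/19)
S(-11, 14)*(892 + Z(m(5))) = -11*(892 - 4/19) = -11*16944/19 = -186384/19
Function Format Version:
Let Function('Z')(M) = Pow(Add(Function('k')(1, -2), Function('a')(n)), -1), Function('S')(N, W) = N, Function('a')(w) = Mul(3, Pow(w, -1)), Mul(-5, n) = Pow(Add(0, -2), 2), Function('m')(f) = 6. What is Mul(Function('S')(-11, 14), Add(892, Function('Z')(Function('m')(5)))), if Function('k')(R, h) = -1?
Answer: Rational(-186384, 19) ≈ -9809.7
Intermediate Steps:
n = Rational(-4, 5) (n = Mul(Rational(-1, 5), Pow(Add(0, -2), 2)) = Mul(Rational(-1, 5), Pow(-2, 2)) = Mul(Rational(-1, 5), 4) = Rational(-4, 5) ≈ -0.80000)
Function('Z')(M) = Rational(-4, 19) (Function('Z')(M) = Pow(Add(-1, Mul(3, Pow(Rational(-4, 5), -1))), -1) = Pow(Add(-1, Mul(3, Rational(-5, 4))), -1) = Pow(Add(-1, Rational(-15, 4)), -1) = Pow(Rational(-19, 4), -1) = Rational(-4, 19))
Mul(Function('S')(-11, 14), Add(892, Function('Z')(Function('m')(5)))) = Mul(-11, Add(892, Rational(-4, 19))) = Mul(-11, Rational(16944, 19)) = Rational(-186384, 19)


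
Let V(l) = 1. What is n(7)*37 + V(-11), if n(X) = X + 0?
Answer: 260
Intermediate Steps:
n(X) = X
n(7)*37 + V(-11) = 7*37 + 1 = 259 + 1 = 260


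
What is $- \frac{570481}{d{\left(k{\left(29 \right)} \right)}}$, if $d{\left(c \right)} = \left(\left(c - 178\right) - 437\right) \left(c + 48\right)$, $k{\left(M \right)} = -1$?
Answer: $\frac{570481}{28952} \approx 19.704$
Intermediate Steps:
$d{\left(c \right)} = \left(-615 + c\right) \left(48 + c\right)$ ($d{\left(c \right)} = \left(\left(-178 + c\right) - 437\right) \left(48 + c\right) = \left(-615 + c\right) \left(48 + c\right)$)
$- \frac{570481}{d{\left(k{\left(29 \right)} \right)}} = - \frac{570481}{-29520 + \left(-1\right)^{2} - -567} = - \frac{570481}{-29520 + 1 + 567} = - \frac{570481}{-28952} = \left(-570481\right) \left(- \frac{1}{28952}\right) = \frac{570481}{28952}$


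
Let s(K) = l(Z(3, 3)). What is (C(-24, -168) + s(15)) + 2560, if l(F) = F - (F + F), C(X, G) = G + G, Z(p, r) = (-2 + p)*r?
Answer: 2221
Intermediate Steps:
Z(p, r) = r*(-2 + p)
C(X, G) = 2*G
l(F) = -F (l(F) = F - 2*F = -F)
s(K) = -3 (s(K) = -3*(-2 + 3) = -3)
(C(-24, -168) + s(15)) + 2560 = (2*(-168) - 3) + 2560 = (-336 - 3) + 2560 = -339 + 2560 = 2221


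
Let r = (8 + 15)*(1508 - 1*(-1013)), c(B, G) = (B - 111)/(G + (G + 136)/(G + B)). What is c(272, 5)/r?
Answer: 277/549578 ≈ 0.00050402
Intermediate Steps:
c(B, G) = (-111 + B)/(G + (136 + G)/(B + G))
r = 57983 (r = 23*(1508 + 1013) = 23*2521 = 57983)
c(272, 5)/r = ((272² - 111*272 - 111*5 + 272*5)/(136 + 5 + 5² + 272*5))/57983 = ((73984 - 30192 - 555 + 1360)/(136 + 5 + 25 + 1360))*(1/57983) = (44597/1526)*(1/57983) = ((1/1526)*44597)*(1/57983) = (6371/218)*(1/57983) = 277/549578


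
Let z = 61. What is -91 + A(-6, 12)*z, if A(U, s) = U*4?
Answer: -1555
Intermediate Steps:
A(U, s) = 4*U
-91 + A(-6, 12)*z = -91 + (4*(-6))*61 = -91 - 24*61 = -91 - 1464 = -1555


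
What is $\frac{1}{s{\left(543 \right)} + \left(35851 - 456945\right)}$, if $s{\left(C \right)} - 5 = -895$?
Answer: $- \frac{1}{421984} \approx -2.3698 \cdot 10^{-6}$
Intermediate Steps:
$s{\left(C \right)} = -890$ ($s{\left(C \right)} = 5 - 895 = -890$)
$\frac{1}{s{\left(543 \right)} + \left(35851 - 456945\right)} = \frac{1}{-890 + \left(35851 - 456945\right)} = \frac{1}{-890 - 421094} = \frac{1}{-421984} = - \frac{1}{421984}$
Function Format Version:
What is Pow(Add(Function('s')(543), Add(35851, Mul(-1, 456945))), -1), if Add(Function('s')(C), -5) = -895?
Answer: Rational(-1, 421984) ≈ -2.3698e-6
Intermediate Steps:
Function('s')(C) = -890 (Function('s')(C) = Add(5, -895) = -890)
Pow(Add(Function('s')(543), Add(35851, Mul(-1, 456945))), -1) = Pow(Add(-890, Add(35851, Mul(-1, 456945))), -1) = Pow(Add(-890, Add(35851, -456945)), -1) = Pow(Add(-890, -421094), -1) = Pow(-421984, -1) = Rational(-1, 421984)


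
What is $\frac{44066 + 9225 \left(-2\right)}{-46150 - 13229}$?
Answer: $- \frac{25616}{59379} \approx -0.4314$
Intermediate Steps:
$\frac{44066 + 9225 \left(-2\right)}{-46150 - 13229} = \frac{44066 - 18450}{-59379} = 25616 \left(- \frac{1}{59379}\right) = - \frac{25616}{59379}$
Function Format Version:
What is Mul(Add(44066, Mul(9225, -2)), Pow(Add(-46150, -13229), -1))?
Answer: Rational(-25616, 59379) ≈ -0.43140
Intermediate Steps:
Mul(Add(44066, Mul(9225, -2)), Pow(Add(-46150, -13229), -1)) = Mul(Add(44066, -18450), Pow(-59379, -1)) = Mul(25616, Rational(-1, 59379)) = Rational(-25616, 59379)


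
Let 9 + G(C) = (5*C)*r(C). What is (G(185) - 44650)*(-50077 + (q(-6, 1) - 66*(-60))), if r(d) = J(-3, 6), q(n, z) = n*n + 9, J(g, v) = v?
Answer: 1801829848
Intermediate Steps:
q(n, z) = 9 + n² (q(n, z) = n² + 9 = 9 + n²)
r(d) = 6
G(C) = -9 + 30*C (G(C) = -9 + (5*C)*6 = -9 + 30*C)
(G(185) - 44650)*(-50077 + (q(-6, 1) - 66*(-60))) = ((-9 + 30*185) - 44650)*(-50077 + ((9 + (-6)²) - 66*(-60))) = ((-9 + 5550) - 44650)*(-50077 + ((9 + 36) + 3960)) = (5541 - 44650)*(-50077 + (45 + 3960)) = -39109*(-50077 + 4005) = -39109*(-46072) = 1801829848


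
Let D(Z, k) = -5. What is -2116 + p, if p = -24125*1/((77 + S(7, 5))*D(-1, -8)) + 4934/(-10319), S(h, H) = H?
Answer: -1741085741/846158 ≈ -2057.6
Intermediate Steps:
p = 49384587/846158 (p = -24125*(-1/(5*(77 + 5))) + 4934/(-10319) = -24125/((-5*82)) + 4934*(-1/10319) = -24125/(-410) - 4934/10319 = -24125*(-1/410) - 4934/10319 = 4825/82 - 4934/10319 = 49384587/846158 ≈ 58.363)
-2116 + p = -2116 + 49384587/846158 = -1741085741/846158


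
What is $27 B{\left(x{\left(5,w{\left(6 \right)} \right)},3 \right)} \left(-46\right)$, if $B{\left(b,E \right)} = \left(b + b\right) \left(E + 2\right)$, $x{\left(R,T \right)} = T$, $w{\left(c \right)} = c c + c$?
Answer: $-521640$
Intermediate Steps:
$w{\left(c \right)} = c + c^{2}$ ($w{\left(c \right)} = c^{2} + c = c + c^{2}$)
$B{\left(b,E \right)} = 2 b \left(2 + E\right)$
$27 B{\left(x{\left(5,w{\left(6 \right)} \right)},3 \right)} \left(-46\right) = 27 \cdot 2 \cdot 6 \left(1 + 6\right) \left(2 + 3\right) \left(-46\right) = 27 \cdot 2 \cdot 6 \cdot 7 \cdot 5 \left(-46\right) = 27 \cdot 2 \cdot 42 \cdot 5 \left(-46\right) = 27 \cdot 420 \left(-46\right) = 11340 \left(-46\right) = -521640$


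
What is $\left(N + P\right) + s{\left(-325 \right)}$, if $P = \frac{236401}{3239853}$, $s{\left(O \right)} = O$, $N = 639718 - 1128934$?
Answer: $- \frac{1586040641072}{3239853} \approx -4.8954 \cdot 10^{5}$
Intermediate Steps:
$N = -489216$
$P = \frac{236401}{3239853}$ ($P = 236401 \cdot \frac{1}{3239853} = \frac{236401}{3239853} \approx 0.072967$)
$\left(N + P\right) + s{\left(-325 \right)} = \left(-489216 + \frac{236401}{3239853}\right) - 325 = - \frac{1584987688847}{3239853} - 325 = - \frac{1586040641072}{3239853}$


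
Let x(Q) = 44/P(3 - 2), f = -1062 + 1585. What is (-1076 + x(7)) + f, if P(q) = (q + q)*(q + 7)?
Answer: -2201/4 ≈ -550.25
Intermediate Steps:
P(q) = 2*q*(7 + q) (P(q) = (2*q)*(7 + q) = 2*q*(7 + q))
f = 523
x(Q) = 11/4 (x(Q) = 44/((2*(3 - 2)*(7 + (3 - 2)))) = 44/((2*1*(7 + 1))) = 44/((2*1*8)) = 44/16 = 44*(1/16) = 11/4)
(-1076 + x(7)) + f = (-1076 + 11/4) + 523 = -4293/4 + 523 = -2201/4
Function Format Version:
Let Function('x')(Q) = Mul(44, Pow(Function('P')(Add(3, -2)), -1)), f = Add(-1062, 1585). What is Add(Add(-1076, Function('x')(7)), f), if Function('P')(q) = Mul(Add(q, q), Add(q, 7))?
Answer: Rational(-2201, 4) ≈ -550.25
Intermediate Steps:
Function('P')(q) = Mul(2, q, Add(7, q)) (Function('P')(q) = Mul(Mul(2, q), Add(7, q)) = Mul(2, q, Add(7, q)))
f = 523
Function('x')(Q) = Rational(11, 4) (Function('x')(Q) = Mul(44, Pow(Mul(2, Add(3, -2), Add(7, Add(3, -2))), -1)) = Mul(44, Pow(Mul(2, 1, Add(7, 1)), -1)) = Mul(44, Pow(Mul(2, 1, 8), -1)) = Mul(44, Pow(16, -1)) = Mul(44, Rational(1, 16)) = Rational(11, 4))
Add(Add(-1076, Function('x')(7)), f) = Add(Add(-1076, Rational(11, 4)), 523) = Add(Rational(-4293, 4), 523) = Rational(-2201, 4)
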